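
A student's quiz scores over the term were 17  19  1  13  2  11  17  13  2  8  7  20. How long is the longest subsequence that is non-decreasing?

Let dp[i] be the length of the longest such subsequence ending at index i:
i:      1  2  3  4  5  6  7  8  9 10 11 12
a[i]:  17 19  1 13  2 11 17 13  2  8  7 20
dp:     1  2  1  2  2  3  4  4  3  4  4  5
Maximum dp value is 5.

5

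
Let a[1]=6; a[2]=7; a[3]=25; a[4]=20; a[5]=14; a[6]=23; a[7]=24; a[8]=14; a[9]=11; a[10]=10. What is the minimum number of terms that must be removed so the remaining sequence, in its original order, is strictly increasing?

5

Fewest deletions = n − (longest strictly increasing subsequence).
Patience tails:
6 → extends → [6]
7 → extends → [6, 7]
25 → extends → [6, 7, 25]
20 → replaces 25 → [6, 7, 20]
14 → replaces 20 → [6, 7, 14]
23 → extends → [6, 7, 14, 23]
24 → extends → [6, 7, 14, 23, 24]
14 → already a tail → [6, 7, 14, 23, 24]
11 → replaces 14 → [6, 7, 11, 23, 24]
10 → replaces 11 → [6, 7, 10, 23, 24]
Longest strictly increasing subsequence has length 5, so deletions = 10 − 5 = 5.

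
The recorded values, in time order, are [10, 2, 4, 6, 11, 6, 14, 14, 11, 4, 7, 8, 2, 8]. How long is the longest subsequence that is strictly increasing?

5

Track the smallest tail for each achievable length (strict):
10 → extends → [10]
2 → replaces 10 → [2]
4 → extends → [2, 4]
6 → extends → [2, 4, 6]
11 → extends → [2, 4, 6, 11]
6 → already a tail → [2, 4, 6, 11]
14 → extends → [2, 4, 6, 11, 14]
14 → already a tail → [2, 4, 6, 11, 14]
11 → already a tail → [2, 4, 6, 11, 14]
4 → already a tail → [2, 4, 6, 11, 14]
7 → replaces 11 → [2, 4, 6, 7, 14]
8 → replaces 14 → [2, 4, 6, 7, 8]
2 → already a tail → [2, 4, 6, 7, 8]
8 → already a tail → [2, 4, 6, 7, 8]
Five tails, so the longest strictly increasing subsequence has length 5 (e.g. 2, 4, 6, 11, 14).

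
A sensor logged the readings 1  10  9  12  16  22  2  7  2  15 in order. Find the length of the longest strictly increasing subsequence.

Let dp[i] be the length of the longest such subsequence ending at index i:
i:      1  2  3  4  5  6  7  8  9 10
a[i]:   1 10  9 12 16 22  2  7  2 15
dp:     1  2  2  3  4  5  2  3  2  4
Maximum dp value is 5.

5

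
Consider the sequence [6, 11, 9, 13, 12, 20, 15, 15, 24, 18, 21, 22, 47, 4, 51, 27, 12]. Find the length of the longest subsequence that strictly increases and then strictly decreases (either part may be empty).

11

inc[i] = longest strictly increasing subsequence ending at i; dec[i] = longest strictly decreasing subsequence starting at i:
i:      1  2  3  4  5  6  7  8  9 10 11 12 13 14 15 16 17
a[i]:   6 11  9 13 12 20 15 15 24 18 21 22 47  4 51 27 12
inc:    1  2  2  3  3  4  4  4  5  5  6  7  8  1  9  8  3
dec:    2  3  2  3  2  3  2  2  3  2  2  2  3  1  3  2  1
Best peak at i=15 (value 51): inc=9, dec=3, length 9+3−1 = 11.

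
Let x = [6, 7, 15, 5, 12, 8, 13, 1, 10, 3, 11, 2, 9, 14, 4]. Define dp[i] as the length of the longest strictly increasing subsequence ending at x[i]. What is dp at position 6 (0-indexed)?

dp[i] = 1 + max{dp[j] : j<i, x[j]<x[i]} (or 1 if no such j):
i:      0  1  2  3  4  5  6  7  8  9 10 11 12 13 14
x[i]:   6  7 15  5 12  8 13  1 10  3 11  2  9 14  4
dp:     1  2  3  1  3  3  4  1  4  2  5  2  4  6  3
At index 6 the value is 4.

4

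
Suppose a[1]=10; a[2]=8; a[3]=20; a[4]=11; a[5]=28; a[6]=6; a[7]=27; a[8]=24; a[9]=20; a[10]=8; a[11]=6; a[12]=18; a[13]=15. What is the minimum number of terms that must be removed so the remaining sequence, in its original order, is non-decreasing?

Fewest deletions = n − (longest non-decreasing subsequence).
i:      1  2  3  4  5  6  7  8  9 10 11 12 13
a[i]:  10  8 20 11 28  6 27 24 20  8  6 18 15
dp:     1  1  2  2  3  1  3  3  3  2  2  3  3
max dp = 3, so deletions = 13 − 3 = 10.

10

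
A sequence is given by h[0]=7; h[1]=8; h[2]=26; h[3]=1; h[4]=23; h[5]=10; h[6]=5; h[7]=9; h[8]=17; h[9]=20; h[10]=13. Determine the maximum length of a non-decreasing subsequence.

5

Let dp[i] be the length of the longest such subsequence ending at index i:
i:      0  1  2  3  4  5  6  7  8  9 10
h[i]:   7  8 26  1 23 10  5  9 17 20 13
dp:     1  2  3  1  3  3  2  3  4  5  4
Maximum dp value is 5.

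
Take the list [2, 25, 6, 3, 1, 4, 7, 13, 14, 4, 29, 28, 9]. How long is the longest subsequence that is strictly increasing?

7

Let dp[i] be the length of the longest such subsequence ending at index i:
i:      1  2  3  4  5  6  7  8  9 10 11 12 13
a[i]:   2 25  6  3  1  4  7 13 14  4 29 28  9
dp:     1  2  2  2  1  3  4  5  6  3  7  7  5
Maximum dp value is 7.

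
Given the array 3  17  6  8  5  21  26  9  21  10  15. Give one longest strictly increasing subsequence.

Patience tails give the LIS length; then backtrack through the dp parents:
3 → extends → [3]
17 → extends → [3, 17]
6 → replaces 17 → [3, 6]
8 → extends → [3, 6, 8]
5 → replaces 6 → [3, 5, 8]
21 → extends → [3, 5, 8, 21]
26 → extends → [3, 5, 8, 21, 26]
9 → replaces 21 → [3, 5, 8, 9, 26]
21 → replaces 26 → [3, 5, 8, 9, 21]
10 → replaces 21 → [3, 5, 8, 9, 10]
15 → extends → [3, 5, 8, 9, 10, 15]
Length 6; one witness is 3, 6, 8, 9, 10, 15.

3, 6, 8, 9, 10, 15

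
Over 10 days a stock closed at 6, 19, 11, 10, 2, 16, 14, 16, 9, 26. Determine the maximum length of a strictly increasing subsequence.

5

Track the smallest tail for each achievable length (strict):
6 → extends → [6]
19 → extends → [6, 19]
11 → replaces 19 → [6, 11]
10 → replaces 11 → [6, 10]
2 → replaces 6 → [2, 10]
16 → extends → [2, 10, 16]
14 → replaces 16 → [2, 10, 14]
16 → extends → [2, 10, 14, 16]
9 → replaces 10 → [2, 9, 14, 16]
26 → extends → [2, 9, 14, 16, 26]
Five tails, so the longest strictly increasing subsequence has length 5 (e.g. 6, 11, 14, 16, 26).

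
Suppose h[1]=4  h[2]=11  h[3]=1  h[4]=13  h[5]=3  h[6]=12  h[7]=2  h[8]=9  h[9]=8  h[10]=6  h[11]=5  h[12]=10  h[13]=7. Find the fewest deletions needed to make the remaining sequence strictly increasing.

Fewest deletions = n − (longest strictly increasing subsequence).
i:      1  2  3  4  5  6  7  8  9 10 11 12 13
h[i]:   4 11  1 13  3 12  2  9  8  6  5 10  7
dp:     1  2  1  3  2  3  2  3  3  3  3  4  4
max dp = 4, so deletions = 13 − 4 = 9.

9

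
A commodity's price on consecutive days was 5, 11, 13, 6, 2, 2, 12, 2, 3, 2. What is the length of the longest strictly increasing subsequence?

3

Track the smallest tail for each achievable length (strict):
5 → extends → [5]
11 → extends → [5, 11]
13 → extends → [5, 11, 13]
6 → replaces 11 → [5, 6, 13]
2 → replaces 5 → [2, 6, 13]
2 → already a tail → [2, 6, 13]
12 → replaces 13 → [2, 6, 12]
2 → already a tail → [2, 6, 12]
3 → replaces 6 → [2, 3, 12]
2 → already a tail → [2, 3, 12]
Three tails, so the longest strictly increasing subsequence has length 3 (e.g. 5, 11, 13).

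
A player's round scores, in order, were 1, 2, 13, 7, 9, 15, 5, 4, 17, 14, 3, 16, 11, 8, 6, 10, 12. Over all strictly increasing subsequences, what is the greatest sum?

51

Let S[i] be the best sum of a strictly increasing subsequence ending at i:
i:      1  2  3  4  5  6  7  8  9 10 11 12 13 14 15 16 17
a[i]:   1  2 13  7  9 15  5  4 17 14  3 16 11  8  6 10 12
S:      1  3 16 10 19 34  8  7 51 33  6 50 30 18 14 29 42
Maximum is 51 (e.g. 1 + 2 + 7 + 9 + 15 + 17).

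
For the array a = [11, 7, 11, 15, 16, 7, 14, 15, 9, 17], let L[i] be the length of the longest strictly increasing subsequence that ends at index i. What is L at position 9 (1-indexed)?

dp[i] = 1 + max{dp[j] : j<i, a[j]<a[i]} (or 1 if no such j):
i:      1  2  3  4  5  6  7  8  9 10
a[i]:  11  7 11 15 16  7 14 15  9 17
dp:     1  1  2  3  4  1  3  4  2  5
At index 9 the value is 2.

2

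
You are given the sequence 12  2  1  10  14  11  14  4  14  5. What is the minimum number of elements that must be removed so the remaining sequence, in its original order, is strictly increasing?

6

Fewest deletions = n − (longest strictly increasing subsequence).
Patience tails:
12 → extends → [12]
2 → replaces 12 → [2]
1 → replaces 2 → [1]
10 → extends → [1, 10]
14 → extends → [1, 10, 14]
11 → replaces 14 → [1, 10, 11]
14 → extends → [1, 10, 11, 14]
4 → replaces 10 → [1, 4, 11, 14]
14 → already a tail → [1, 4, 11, 14]
5 → replaces 11 → [1, 4, 5, 14]
Longest strictly increasing subsequence has length 4, so deletions = 10 − 4 = 6.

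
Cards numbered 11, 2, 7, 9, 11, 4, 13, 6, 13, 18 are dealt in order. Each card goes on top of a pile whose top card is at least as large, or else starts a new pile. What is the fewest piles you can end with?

Place each on the leftmost legal pile:
11 → new pile 1 (tops now [11])
2 → pile 1 (tops now [2])
7 → new pile 2 (tops now [2, 7])
9 → new pile 3 (tops now [2, 7, 9])
11 → new pile 4 (tops now [2, 7, 9, 11])
4 → pile 2 (tops now [2, 4, 9, 11])
13 → new pile 5 (tops now [2, 4, 9, 11, 13])
6 → pile 3 (tops now [2, 4, 6, 11, 13])
13 → pile 5 (tops now [2, 4, 6, 11, 13])
18 → new pile 6 (tops now [2, 4, 6, 11, 13, 18])
Six piles.

6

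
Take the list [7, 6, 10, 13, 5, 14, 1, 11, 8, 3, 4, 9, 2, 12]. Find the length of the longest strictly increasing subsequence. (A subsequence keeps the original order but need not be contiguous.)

Let dp[i] be the length of the longest such subsequence ending at index i:
i:      1  2  3  4  5  6  7  8  9 10 11 12 13 14
a[i]:   7  6 10 13  5 14  1 11  8  3  4  9  2 12
dp:     1  1  2  3  1  4  1  3  2  2  3  4  2  5
Maximum dp value is 5.

5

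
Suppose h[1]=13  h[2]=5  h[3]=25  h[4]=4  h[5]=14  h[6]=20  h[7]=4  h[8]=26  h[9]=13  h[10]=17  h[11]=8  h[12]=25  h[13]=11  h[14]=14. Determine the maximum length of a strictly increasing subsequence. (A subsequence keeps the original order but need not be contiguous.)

4

Let dp[i] be the length of the longest such subsequence ending at index i:
i:      1  2  3  4  5  6  7  8  9 10 11 12 13 14
h[i]:  13  5 25  4 14 20  4 26 13 17  8 25 11 14
dp:     1  1  2  1  2  3  1  4  2  3  2  4  3  4
Maximum dp value is 4.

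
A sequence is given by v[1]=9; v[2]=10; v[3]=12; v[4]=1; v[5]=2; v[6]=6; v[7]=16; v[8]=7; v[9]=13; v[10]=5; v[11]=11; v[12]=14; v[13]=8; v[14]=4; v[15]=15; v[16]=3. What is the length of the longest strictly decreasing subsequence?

6

Let dp[i] be the longest strictly decreasing subsequence ending at i:
i:      1  2  3  4  5  6  7  8  9 10 11 12 13 14 15 16
v[i]:   9 10 12  1  2  6 16  7 13  5 11 14  8  4 15  3
dp:     1  1  1  2  2  2  1  2  2  3  3  2  4  5  2  6
Maximum is 6.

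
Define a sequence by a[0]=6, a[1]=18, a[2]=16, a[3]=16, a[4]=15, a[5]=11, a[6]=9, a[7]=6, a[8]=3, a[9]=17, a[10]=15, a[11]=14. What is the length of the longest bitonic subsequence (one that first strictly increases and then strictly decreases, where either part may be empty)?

8

inc[i] = longest strictly increasing subsequence ending at i; dec[i] = longest strictly decreasing subsequence starting at i:
i:      0  1  2  3  4  5  6  7  8  9 10 11
a[i]:   6 18 16 16 15 11  9  6  3 17 15 14
inc:    1  2  2  2  2  2  2  1  1  3  3  3
dec:    2  7  6  6  5  4  3  2  1  3  2  1
Best peak at i=1 (value 18): inc=2, dec=7, length 2+7−1 = 8.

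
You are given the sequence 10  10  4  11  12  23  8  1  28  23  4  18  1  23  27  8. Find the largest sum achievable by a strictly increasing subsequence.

101

Let S[i] be the best sum of a strictly increasing subsequence ending at i:
i:       1   2   3   4   5   6   7   8   9  10  11  12  13  14  15  16
a[i]:   10  10   4  11  12  23   8   1  28  23   4  18   1  23  27   8
S:      10  10   4  21  33  56  12   1  84  56   5  51   1  74 101  13
Maximum is 101 (e.g. 10 + 11 + 12 + 18 + 23 + 27).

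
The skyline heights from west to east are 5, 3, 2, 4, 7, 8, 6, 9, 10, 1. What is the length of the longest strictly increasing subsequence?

6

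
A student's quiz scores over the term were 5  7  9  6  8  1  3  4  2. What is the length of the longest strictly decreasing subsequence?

4

Let dp[i] be the longest strictly decreasing subsequence ending at i:
i:     1 2 3 4 5 6 7 8 9
a[i]:  5 7 9 6 8 1 3 4 2
dp:    1 1 1 2 2 3 3 3 4
Maximum is 4.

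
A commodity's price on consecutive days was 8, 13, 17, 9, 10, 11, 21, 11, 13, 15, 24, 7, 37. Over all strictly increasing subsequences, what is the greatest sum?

127

Let S[i] be the best sum of a strictly increasing subsequence ending at i:
i:       1   2   3   4   5   6   7   8   9  10  11  12  13
a[i]:    8  13  17   9  10  11  21  11  13  15  24   7  37
S:       8  21  38  17  27  38  59  38  51  66  90   7 127
Maximum is 127 (e.g. 8 + 9 + 10 + 11 + 13 + 15 + 24 + 37).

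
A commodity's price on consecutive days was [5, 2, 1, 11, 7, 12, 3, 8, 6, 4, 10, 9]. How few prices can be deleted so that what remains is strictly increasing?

8

Fewest deletions = n − (longest strictly increasing subsequence).
i:      1  2  3  4  5  6  7  8  9 10 11 12
a[i]:   5  2  1 11  7 12  3  8  6  4 10  9
dp:     1  1  1  2  2  3  2  3  3  3  4  4
max dp = 4, so deletions = 12 − 4 = 8.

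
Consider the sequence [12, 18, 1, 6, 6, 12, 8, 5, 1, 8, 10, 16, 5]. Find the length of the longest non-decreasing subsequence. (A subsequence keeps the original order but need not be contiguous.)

7

Let dp[i] be the length of the longest such subsequence ending at index i:
i:      1  2  3  4  5  6  7  8  9 10 11 12 13
a[i]:  12 18  1  6  6 12  8  5  1  8 10 16  5
dp:     1  2  1  2  3  4  4  2  2  5  6  7  3
Maximum dp value is 7.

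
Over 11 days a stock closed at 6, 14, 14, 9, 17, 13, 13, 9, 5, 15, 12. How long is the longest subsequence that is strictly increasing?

Track the smallest tail for each achievable length (strict):
6 → extends → [6]
14 → extends → [6, 14]
14 → already a tail → [6, 14]
9 → replaces 14 → [6, 9]
17 → extends → [6, 9, 17]
13 → replaces 17 → [6, 9, 13]
13 → already a tail → [6, 9, 13]
9 → already a tail → [6, 9, 13]
5 → replaces 6 → [5, 9, 13]
15 → extends → [5, 9, 13, 15]
12 → replaces 13 → [5, 9, 12, 15]
Four tails, so the longest strictly increasing subsequence has length 4 (e.g. 6, 9, 13, 15).

4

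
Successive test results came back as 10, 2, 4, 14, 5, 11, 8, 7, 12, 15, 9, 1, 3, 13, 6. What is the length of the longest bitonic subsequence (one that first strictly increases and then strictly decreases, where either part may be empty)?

inc[i] = longest strictly increasing subsequence ending at i; dec[i] = longest strictly decreasing subsequence starting at i:
i:      1  2  3  4  5  6  7  8  9 10 11 12 13 14 15
a[i]:  10  2  4 14  5 11  8  7 12 15  9  1  3 13  6
inc:    1  1  2  3  3  4  4  4  5  6  5  1  2  6  4
dec:    4  2  2  5  2  4  3  2  3  3  2  1  1  2  1
Best peak at i=10 (value 15): inc=6, dec=3, length 6+3−1 = 8.

8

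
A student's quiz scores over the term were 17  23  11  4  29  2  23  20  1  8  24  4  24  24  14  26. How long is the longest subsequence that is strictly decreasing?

5

Negate each value so 'decreasing' becomes 'increasing', then run patience tails on the negated sequence:
-17 → extends → [-17]
-23 → replaces -17 → [-23]
-11 → extends → [-23, -11]
-4 → extends → [-23, -11, -4]
-29 → replaces -23 → [-29, -11, -4]
-2 → extends → [-29, -11, -4, -2]
-23 → replaces -11 → [-29, -23, -4, -2]
-20 → replaces -4 → [-29, -23, -20, -2]
-1 → extends → [-29, -23, -20, -2, -1]
-8 → replaces -2 → [-29, -23, -20, -8, -1]
-24 → replaces -23 → [-29, -24, -20, -8, -1]
-4 → replaces -1 → [-29, -24, -20, -8, -4]
-24 → already a tail → [-29, -24, -20, -8, -4]
-24 → already a tail → [-29, -24, -20, -8, -4]
-14 → replaces -8 → [-29, -24, -20, -14, -4]
-26 → replaces -24 → [-29, -26, -20, -14, -4]
Five tails, so the longest strictly decreasing subsequence of the original has length 5.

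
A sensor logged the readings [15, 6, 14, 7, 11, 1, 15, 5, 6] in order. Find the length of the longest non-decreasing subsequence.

Track the smallest tail for each achievable length (allowing ties):
15 → extends → [15]
6 → replaces 15 → [6]
14 → extends → [6, 14]
7 → replaces 14 → [6, 7]
11 → extends → [6, 7, 11]
1 → replaces 6 → [1, 7, 11]
15 → extends → [1, 7, 11, 15]
5 → replaces 7 → [1, 5, 11, 15]
6 → replaces 11 → [1, 5, 6, 15]
Four tails, so the longest non-decreasing subsequence has length 4 (e.g. 6, 7, 11, 15).

4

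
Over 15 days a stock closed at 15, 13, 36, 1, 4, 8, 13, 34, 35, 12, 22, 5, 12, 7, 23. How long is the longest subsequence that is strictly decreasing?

5

Negate each value so 'decreasing' becomes 'increasing', then run patience tails on the negated sequence:
-15 → extends → [-15]
-13 → extends → [-15, -13]
-36 → replaces -15 → [-36, -13]
-1 → extends → [-36, -13, -1]
-4 → replaces -1 → [-36, -13, -4]
-8 → replaces -4 → [-36, -13, -8]
-13 → already a tail → [-36, -13, -8]
-34 → replaces -13 → [-36, -34, -8]
-35 → replaces -34 → [-36, -35, -8]
-12 → replaces -8 → [-36, -35, -12]
-22 → replaces -12 → [-36, -35, -22]
-5 → extends → [-36, -35, -22, -5]
-12 → replaces -5 → [-36, -35, -22, -12]
-7 → extends → [-36, -35, -22, -12, -7]
-23 → replaces -22 → [-36, -35, -23, -12, -7]
Five tails, so the longest strictly decreasing subsequence of the original has length 5.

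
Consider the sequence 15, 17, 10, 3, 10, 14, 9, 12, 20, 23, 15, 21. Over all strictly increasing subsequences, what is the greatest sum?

75

Let S[i] be the best sum of a strictly increasing subsequence ending at i:
i:      1  2  3  4  5  6  7  8  9 10 11 12
a[i]:  15 17 10  3 10 14  9 12 20 23 15 21
S:     15 32 10  3 13 27 12 25 52 75 42 73
Maximum is 75 (e.g. 15 + 17 + 20 + 23).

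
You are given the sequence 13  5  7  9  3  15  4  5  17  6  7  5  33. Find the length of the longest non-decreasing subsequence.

6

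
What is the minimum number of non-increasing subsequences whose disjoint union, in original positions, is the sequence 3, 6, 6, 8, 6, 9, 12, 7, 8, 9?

5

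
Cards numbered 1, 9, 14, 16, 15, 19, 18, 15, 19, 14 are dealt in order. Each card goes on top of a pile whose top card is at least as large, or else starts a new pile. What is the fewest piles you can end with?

6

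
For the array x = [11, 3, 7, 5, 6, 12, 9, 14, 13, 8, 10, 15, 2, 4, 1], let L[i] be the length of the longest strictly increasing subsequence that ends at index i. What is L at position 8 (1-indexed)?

5

dp[i] = 1 + max{dp[j] : j<i, x[j]<x[i]} (or 1 if no such j):
i:      1  2  3  4  5  6  7  8  9 10 11 12 13 14 15
x[i]:  11  3  7  5  6 12  9 14 13  8 10 15  2  4  1
dp:     1  1  2  2  3  4  4  5  5  4  5  6  1  2  1
At index 8 the value is 5.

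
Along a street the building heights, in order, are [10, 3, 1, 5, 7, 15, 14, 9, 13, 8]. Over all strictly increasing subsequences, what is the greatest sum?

37

Let S[i] be the best sum of a strictly increasing subsequence ending at i:
i:      1  2  3  4  5  6  7  8  9 10
a[i]:  10  3  1  5  7 15 14  9 13  8
S:     10  3  1  8 15 30 29 24 37 23
Maximum is 37 (e.g. 3 + 5 + 7 + 9 + 13).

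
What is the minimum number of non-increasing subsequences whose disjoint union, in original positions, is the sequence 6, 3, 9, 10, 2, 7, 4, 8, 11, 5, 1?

4

Place each on the leftmost legal pile:
6 → new pile 1 (tops now [6])
3 → pile 1 (tops now [3])
9 → new pile 2 (tops now [3, 9])
10 → new pile 3 (tops now [3, 9, 10])
2 → pile 1 (tops now [2, 9, 10])
7 → pile 2 (tops now [2, 7, 10])
4 → pile 2 (tops now [2, 4, 10])
8 → pile 3 (tops now [2, 4, 8])
11 → new pile 4 (tops now [2, 4, 8, 11])
5 → pile 3 (tops now [2, 4, 5, 11])
1 → pile 1 (tops now [1, 4, 5, 11])
Four piles.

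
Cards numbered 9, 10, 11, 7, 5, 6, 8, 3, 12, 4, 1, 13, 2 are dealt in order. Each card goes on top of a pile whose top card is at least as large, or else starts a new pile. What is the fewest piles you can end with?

The minimum number of non-increasing subsequences covering a sequence equals the length of its longest strictly increasing subsequence.
LIS length is 5 (e.g. 9, 10, 11, 12, 13), so 5 piles are needed.

5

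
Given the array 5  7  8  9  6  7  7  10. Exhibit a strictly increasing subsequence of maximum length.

Patience tails give the LIS length; then backtrack through the dp parents:
5 → extends → [5]
7 → extends → [5, 7]
8 → extends → [5, 7, 8]
9 → extends → [5, 7, 8, 9]
6 → replaces 7 → [5, 6, 8, 9]
7 → replaces 8 → [5, 6, 7, 9]
7 → already a tail → [5, 6, 7, 9]
10 → extends → [5, 6, 7, 9, 10]
Length 5; one witness is 5, 7, 8, 9, 10.

5, 7, 8, 9, 10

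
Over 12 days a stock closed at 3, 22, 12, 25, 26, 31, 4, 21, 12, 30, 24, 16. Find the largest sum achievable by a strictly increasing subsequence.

107

Let S[i] be the best sum of a strictly increasing subsequence ending at i:
i:       1   2   3   4   5   6   7   8   9  10  11  12
a[i]:    3  22  12  25  26  31   4  21  12  30  24  16
S:       3  25  15  50  76 107   7  36  19 106  60  35
Maximum is 107 (e.g. 3 + 22 + 25 + 26 + 31).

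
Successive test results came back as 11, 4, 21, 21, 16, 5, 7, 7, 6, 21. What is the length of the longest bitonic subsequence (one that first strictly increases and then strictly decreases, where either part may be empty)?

inc[i] = longest strictly increasing subsequence ending at i; dec[i] = longest strictly decreasing subsequence starting at i:
i:      1  2  3  4  5  6  7  8  9 10
a[i]:  11  4 21 21 16  5  7  7  6 21
inc:    1  1  2  2  2  2  3  3  3  4
dec:    3  1  4  4  3  1  2  2  1  1
Best peak at i=3 (value 21): inc=2, dec=4, length 2+4−1 = 5.

5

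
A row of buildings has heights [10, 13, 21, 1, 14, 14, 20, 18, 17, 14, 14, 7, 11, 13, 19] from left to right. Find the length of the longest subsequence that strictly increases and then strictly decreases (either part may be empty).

8

inc[i] = longest strictly increasing subsequence ending at i; dec[i] = longest strictly decreasing subsequence starting at i:
i:      1  2  3  4  5  6  7  8  9 10 11 12 13 14 15
a[i]:  10 13 21  1 14 14 20 18 17 14 14  7 11 13 19
inc:    1  2  3  1  3  3  4  4  4  3  3  2  3  4  5
dec:    2  2  6  1  2  2  5  4  3  2  2  1  1  1  1
Best peak at i=3 (value 21): inc=3, dec=6, length 3+6−1 = 8.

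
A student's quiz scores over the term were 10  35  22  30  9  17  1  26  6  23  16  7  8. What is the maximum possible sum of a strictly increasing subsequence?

62

Let S[i] be the best sum of a strictly increasing subsequence ending at i:
i:      1  2  3  4  5  6  7  8  9 10 11 12 13
a[i]:  10 35 22 30  9 17  1 26  6 23 16  7  8
S:     10 45 32 62  9 27  1 58  7 55 26 14 22
Maximum is 62 (e.g. 10 + 22 + 30).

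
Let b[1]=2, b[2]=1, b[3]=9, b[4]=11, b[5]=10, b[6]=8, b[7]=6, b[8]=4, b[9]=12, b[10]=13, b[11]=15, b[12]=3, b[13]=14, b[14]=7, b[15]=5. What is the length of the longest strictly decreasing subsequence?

6

Let dp[i] be the longest strictly decreasing subsequence ending at i:
i:      1  2  3  4  5  6  7  8  9 10 11 12 13 14 15
b[i]:   2  1  9 11 10  8  6  4 12 13 15  3 14  7  5
dp:     1  2  1  1  2  3  4  5  1  1  1  6  2  4  5
Maximum is 6.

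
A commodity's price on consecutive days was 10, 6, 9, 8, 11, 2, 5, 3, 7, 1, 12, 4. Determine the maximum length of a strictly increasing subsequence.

4

Let dp[i] be the length of the longest such subsequence ending at index i:
i:      1  2  3  4  5  6  7  8  9 10 11 12
a[i]:  10  6  9  8 11  2  5  3  7  1 12  4
dp:     1  1  2  2  3  1  2  2  3  1  4  3
Maximum dp value is 4.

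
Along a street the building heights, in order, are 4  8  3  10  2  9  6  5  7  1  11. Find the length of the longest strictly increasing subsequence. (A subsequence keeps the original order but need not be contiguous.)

Track the smallest tail for each achievable length (strict):
4 → extends → [4]
8 → extends → [4, 8]
3 → replaces 4 → [3, 8]
10 → extends → [3, 8, 10]
2 → replaces 3 → [2, 8, 10]
9 → replaces 10 → [2, 8, 9]
6 → replaces 8 → [2, 6, 9]
5 → replaces 6 → [2, 5, 9]
7 → replaces 9 → [2, 5, 7]
1 → replaces 2 → [1, 5, 7]
11 → extends → [1, 5, 7, 11]
Four tails, so the longest strictly increasing subsequence has length 4 (e.g. 4, 8, 10, 11).

4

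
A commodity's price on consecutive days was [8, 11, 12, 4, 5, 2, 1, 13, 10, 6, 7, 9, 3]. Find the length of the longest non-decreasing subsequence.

5

Let dp[i] be the length of the longest such subsequence ending at index i:
i:      1  2  3  4  5  6  7  8  9 10 11 12 13
a[i]:   8 11 12  4  5  2  1 13 10  6  7  9  3
dp:     1  2  3  1  2  1  1  4  3  3  4  5  2
Maximum dp value is 5.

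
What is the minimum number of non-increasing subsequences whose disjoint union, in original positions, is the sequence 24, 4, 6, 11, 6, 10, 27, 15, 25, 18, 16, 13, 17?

6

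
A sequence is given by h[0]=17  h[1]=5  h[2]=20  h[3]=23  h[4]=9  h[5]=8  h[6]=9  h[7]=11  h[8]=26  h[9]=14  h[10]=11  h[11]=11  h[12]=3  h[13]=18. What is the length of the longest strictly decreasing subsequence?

4

Let dp[i] be the longest strictly decreasing subsequence ending at i:
i:      0  1  2  3  4  5  6  7  8  9 10 11 12 13
h[i]:  17  5 20 23  9  8  9 11 26 14 11 11  3 18
dp:     1  2  1  1  2  3  2  2  1  2  3  3  4  2
Maximum is 4.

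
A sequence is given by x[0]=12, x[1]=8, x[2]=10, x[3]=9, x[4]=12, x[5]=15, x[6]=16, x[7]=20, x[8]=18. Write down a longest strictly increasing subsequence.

8, 10, 12, 15, 16, 20

Patience tails give the LIS length; then backtrack through the dp parents:
12 → extends → [12]
8 → replaces 12 → [8]
10 → extends → [8, 10]
9 → replaces 10 → [8, 9]
12 → extends → [8, 9, 12]
15 → extends → [8, 9, 12, 15]
16 → extends → [8, 9, 12, 15, 16]
20 → extends → [8, 9, 12, 15, 16, 20]
18 → replaces 20 → [8, 9, 12, 15, 16, 18]
Length 6; one witness is 8, 10, 12, 15, 16, 20.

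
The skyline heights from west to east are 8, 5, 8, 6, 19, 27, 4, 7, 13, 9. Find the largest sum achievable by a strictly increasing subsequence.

Let S[i] be the best sum of a strictly increasing subsequence ending at i:
i:      1  2  3  4  5  6  7  8  9 10
a[i]:   8  5  8  6 19 27  4  7 13  9
S:      8  5 13 11 32 59  4 18 31 27
Maximum is 59 (e.g. 5 + 8 + 19 + 27).

59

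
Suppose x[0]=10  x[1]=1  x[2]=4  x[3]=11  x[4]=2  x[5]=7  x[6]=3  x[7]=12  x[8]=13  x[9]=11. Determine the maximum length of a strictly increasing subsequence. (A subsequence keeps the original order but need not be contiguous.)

5

Track the smallest tail for each achievable length (strict):
10 → extends → [10]
1 → replaces 10 → [1]
4 → extends → [1, 4]
11 → extends → [1, 4, 11]
2 → replaces 4 → [1, 2, 11]
7 → replaces 11 → [1, 2, 7]
3 → replaces 7 → [1, 2, 3]
12 → extends → [1, 2, 3, 12]
13 → extends → [1, 2, 3, 12, 13]
11 → replaces 12 → [1, 2, 3, 11, 13]
Five tails, so the longest strictly increasing subsequence has length 5 (e.g. 1, 4, 11, 12, 13).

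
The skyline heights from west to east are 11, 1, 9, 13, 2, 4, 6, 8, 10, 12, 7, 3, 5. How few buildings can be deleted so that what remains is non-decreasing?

6

Fewest deletions = n − (longest non-decreasing subsequence).
Patience tails:
11 → extends → [11]
1 → replaces 11 → [1]
9 → extends → [1, 9]
13 → extends → [1, 9, 13]
2 → replaces 9 → [1, 2, 13]
4 → replaces 13 → [1, 2, 4]
6 → extends → [1, 2, 4, 6]
8 → extends → [1, 2, 4, 6, 8]
10 → extends → [1, 2, 4, 6, 8, 10]
12 → extends → [1, 2, 4, 6, 8, 10, 12]
7 → replaces 8 → [1, 2, 4, 6, 7, 10, 12]
3 → replaces 4 → [1, 2, 3, 6, 7, 10, 12]
5 → replaces 6 → [1, 2, 3, 5, 7, 10, 12]
Longest non-decreasing subsequence has length 7, so deletions = 13 − 7 = 6.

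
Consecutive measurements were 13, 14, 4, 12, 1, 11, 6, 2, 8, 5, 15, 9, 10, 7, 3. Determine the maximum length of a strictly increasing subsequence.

5

Track the smallest tail for each achievable length (strict):
13 → extends → [13]
14 → extends → [13, 14]
4 → replaces 13 → [4, 14]
12 → replaces 14 → [4, 12]
1 → replaces 4 → [1, 12]
11 → replaces 12 → [1, 11]
6 → replaces 11 → [1, 6]
2 → replaces 6 → [1, 2]
8 → extends → [1, 2, 8]
5 → replaces 8 → [1, 2, 5]
15 → extends → [1, 2, 5, 15]
9 → replaces 15 → [1, 2, 5, 9]
10 → extends → [1, 2, 5, 9, 10]
7 → replaces 9 → [1, 2, 5, 7, 10]
3 → replaces 5 → [1, 2, 3, 7, 10]
Five tails, so the longest strictly increasing subsequence has length 5 (e.g. 4, 6, 8, 9, 10).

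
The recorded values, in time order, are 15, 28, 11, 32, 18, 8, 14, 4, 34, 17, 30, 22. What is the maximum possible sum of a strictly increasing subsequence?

Let S[i] be the best sum of a strictly increasing subsequence ending at i:
i:       1   2   3   4   5   6   7   8   9  10  11  12
a[i]:   15  28  11  32  18   8  14   4  34  17  30  22
S:      15  43  11  75  33   8  25   4 109  42  73  64
Maximum is 109 (e.g. 15 + 28 + 32 + 34).

109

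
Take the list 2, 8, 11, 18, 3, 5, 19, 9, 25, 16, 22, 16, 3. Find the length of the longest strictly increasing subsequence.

6

Let dp[i] be the length of the longest such subsequence ending at index i:
i:      1  2  3  4  5  6  7  8  9 10 11 12 13
a[i]:   2  8 11 18  3  5 19  9 25 16 22 16  3
dp:     1  2  3  4  2  3  5  4  6  5  6  5  2
Maximum dp value is 6.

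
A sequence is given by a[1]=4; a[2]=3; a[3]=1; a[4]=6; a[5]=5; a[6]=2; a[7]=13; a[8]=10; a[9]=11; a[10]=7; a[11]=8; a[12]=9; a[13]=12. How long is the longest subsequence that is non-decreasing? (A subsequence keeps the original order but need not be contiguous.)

6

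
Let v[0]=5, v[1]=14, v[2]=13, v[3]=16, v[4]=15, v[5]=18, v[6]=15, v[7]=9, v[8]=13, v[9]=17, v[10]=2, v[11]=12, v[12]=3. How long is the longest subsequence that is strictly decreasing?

5

Negate each value so 'decreasing' becomes 'increasing', then run patience tails on the negated sequence:
-5 → extends → [-5]
-14 → replaces -5 → [-14]
-13 → extends → [-14, -13]
-16 → replaces -14 → [-16, -13]
-15 → replaces -13 → [-16, -15]
-18 → replaces -16 → [-18, -15]
-15 → already a tail → [-18, -15]
-9 → extends → [-18, -15, -9]
-13 → replaces -9 → [-18, -15, -13]
-17 → replaces -15 → [-18, -17, -13]
-2 → extends → [-18, -17, -13, -2]
-12 → replaces -2 → [-18, -17, -13, -12]
-3 → extends → [-18, -17, -13, -12, -3]
Five tails, so the longest strictly decreasing subsequence of the original has length 5.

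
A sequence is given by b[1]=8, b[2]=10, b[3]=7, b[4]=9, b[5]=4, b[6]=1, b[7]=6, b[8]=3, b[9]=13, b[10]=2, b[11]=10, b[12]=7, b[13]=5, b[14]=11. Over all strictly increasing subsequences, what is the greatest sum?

Let S[i] be the best sum of a strictly increasing subsequence ending at i:
i:      1  2  3  4  5  6  7  8  9 10 11 12 13 14
b[i]:   8 10  7  9  4  1  6  3 13  2 10  7  5 11
S:      8 18  7 17  4  1 10  4 31  3 27 17  9 38
Maximum is 38 (e.g. 8 + 9 + 10 + 11).

38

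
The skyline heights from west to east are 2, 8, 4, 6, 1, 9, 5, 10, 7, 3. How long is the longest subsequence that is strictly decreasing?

4

Negate each value so 'decreasing' becomes 'increasing', then run patience tails on the negated sequence:
-2 → extends → [-2]
-8 → replaces -2 → [-8]
-4 → extends → [-8, -4]
-6 → replaces -4 → [-8, -6]
-1 → extends → [-8, -6, -1]
-9 → replaces -8 → [-9, -6, -1]
-5 → replaces -1 → [-9, -6, -5]
-10 → replaces -9 → [-10, -6, -5]
-7 → replaces -6 → [-10, -7, -5]
-3 → extends → [-10, -7, -5, -3]
Four tails, so the longest strictly decreasing subsequence of the original has length 4.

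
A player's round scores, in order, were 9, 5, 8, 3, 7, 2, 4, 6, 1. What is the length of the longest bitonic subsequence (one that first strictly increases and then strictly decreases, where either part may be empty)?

5

inc[i] = longest strictly increasing subsequence ending at i; dec[i] = longest strictly decreasing subsequence starting at i:
i:     1 2 3 4 5 6 7 8 9
a[i]:  9 5 8 3 7 2 4 6 1
inc:   1 1 2 1 2 1 2 3 1
dec:   5 4 4 3 3 2 2 2 1
Best peak at i=1 (value 9): inc=1, dec=5, length 1+5−1 = 5.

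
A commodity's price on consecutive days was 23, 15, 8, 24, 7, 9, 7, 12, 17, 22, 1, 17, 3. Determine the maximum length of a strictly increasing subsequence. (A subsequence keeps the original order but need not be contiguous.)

Track the smallest tail for each achievable length (strict):
23 → extends → [23]
15 → replaces 23 → [15]
8 → replaces 15 → [8]
24 → extends → [8, 24]
7 → replaces 8 → [7, 24]
9 → replaces 24 → [7, 9]
7 → already a tail → [7, 9]
12 → extends → [7, 9, 12]
17 → extends → [7, 9, 12, 17]
22 → extends → [7, 9, 12, 17, 22]
1 → replaces 7 → [1, 9, 12, 17, 22]
17 → already a tail → [1, 9, 12, 17, 22]
3 → replaces 9 → [1, 3, 12, 17, 22]
Five tails, so the longest strictly increasing subsequence has length 5 (e.g. 8, 9, 12, 17, 22).

5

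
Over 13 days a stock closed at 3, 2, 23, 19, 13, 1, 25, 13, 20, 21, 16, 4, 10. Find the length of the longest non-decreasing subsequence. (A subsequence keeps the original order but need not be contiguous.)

Track the smallest tail for each achievable length (allowing ties):
3 → extends → [3]
2 → replaces 3 → [2]
23 → extends → [2, 23]
19 → replaces 23 → [2, 19]
13 → replaces 19 → [2, 13]
1 → replaces 2 → [1, 13]
25 → extends → [1, 13, 25]
13 → replaces 25 → [1, 13, 13]
20 → extends → [1, 13, 13, 20]
21 → extends → [1, 13, 13, 20, 21]
16 → replaces 20 → [1, 13, 13, 16, 21]
4 → replaces 13 → [1, 4, 13, 16, 21]
10 → replaces 13 → [1, 4, 10, 16, 21]
Five tails, so the longest non-decreasing subsequence has length 5 (e.g. 3, 13, 13, 20, 21).

5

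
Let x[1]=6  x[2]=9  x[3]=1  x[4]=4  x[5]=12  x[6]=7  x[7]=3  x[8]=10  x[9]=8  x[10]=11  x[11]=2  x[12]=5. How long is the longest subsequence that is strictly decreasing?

4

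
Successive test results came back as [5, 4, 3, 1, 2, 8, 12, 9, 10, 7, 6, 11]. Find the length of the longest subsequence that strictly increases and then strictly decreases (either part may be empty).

7

inc[i] = longest strictly increasing subsequence ending at i; dec[i] = longest strictly decreasing subsequence starting at i:
i:      1  2  3  4  5  6  7  8  9 10 11 12
a[i]:   5  4  3  1  2  8 12  9 10  7  6 11
inc:    1  1  1  1  2  3  4  4  5  3  3  6
dec:    4  3  2  1  1  3  4  3  3  2  1  1
Best peak at i=7 (value 12): inc=4, dec=4, length 4+4−1 = 7.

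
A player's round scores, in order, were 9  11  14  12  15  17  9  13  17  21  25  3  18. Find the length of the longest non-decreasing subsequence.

8

Track the smallest tail for each achievable length (allowing ties):
9 → extends → [9]
11 → extends → [9, 11]
14 → extends → [9, 11, 14]
12 → replaces 14 → [9, 11, 12]
15 → extends → [9, 11, 12, 15]
17 → extends → [9, 11, 12, 15, 17]
9 → replaces 11 → [9, 9, 12, 15, 17]
13 → replaces 15 → [9, 9, 12, 13, 17]
17 → extends → [9, 9, 12, 13, 17, 17]
21 → extends → [9, 9, 12, 13, 17, 17, 21]
25 → extends → [9, 9, 12, 13, 17, 17, 21, 25]
3 → replaces 9 → [3, 9, 12, 13, 17, 17, 21, 25]
18 → replaces 21 → [3, 9, 12, 13, 17, 17, 18, 25]
Eight tails, so the longest non-decreasing subsequence has length 8 (e.g. 9, 11, 14, 15, 17, 17, 21, 25).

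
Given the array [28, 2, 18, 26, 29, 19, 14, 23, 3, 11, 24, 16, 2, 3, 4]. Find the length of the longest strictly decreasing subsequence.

6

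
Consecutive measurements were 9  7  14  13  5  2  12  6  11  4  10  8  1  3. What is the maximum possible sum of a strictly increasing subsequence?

23

Let S[i] be the best sum of a strictly increasing subsequence ending at i:
i:      1  2  3  4  5  6  7  8  9 10 11 12 13 14
a[i]:   9  7 14 13  5  2 12  6 11  4 10  8  1  3
S:      9  7 23 22  5  2 21 11 22  6 21 19  1  5
Maximum is 23 (e.g. 9 + 14).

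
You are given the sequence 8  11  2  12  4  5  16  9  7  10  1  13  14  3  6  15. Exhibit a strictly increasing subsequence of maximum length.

2, 4, 5, 9, 10, 13, 14, 15

Patience tails give the LIS length; then backtrack through the dp parents:
8 → extends → [8]
11 → extends → [8, 11]
2 → replaces 8 → [2, 11]
12 → extends → [2, 11, 12]
4 → replaces 11 → [2, 4, 12]
5 → replaces 12 → [2, 4, 5]
16 → extends → [2, 4, 5, 16]
9 → replaces 16 → [2, 4, 5, 9]
7 → replaces 9 → [2, 4, 5, 7]
10 → extends → [2, 4, 5, 7, 10]
1 → replaces 2 → [1, 4, 5, 7, 10]
13 → extends → [1, 4, 5, 7, 10, 13]
14 → extends → [1, 4, 5, 7, 10, 13, 14]
3 → replaces 4 → [1, 3, 5, 7, 10, 13, 14]
6 → replaces 7 → [1, 3, 5, 6, 10, 13, 14]
15 → extends → [1, 3, 5, 6, 10, 13, 14, 15]
Length 8; one witness is 2, 4, 5, 9, 10, 13, 14, 15.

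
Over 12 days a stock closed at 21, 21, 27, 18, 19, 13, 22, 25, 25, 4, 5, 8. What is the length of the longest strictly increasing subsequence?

Let dp[i] be the length of the longest such subsequence ending at index i:
i:      1  2  3  4  5  6  7  8  9 10 11 12
a[i]:  21 21 27 18 19 13 22 25 25  4  5  8
dp:     1  1  2  1  2  1  3  4  4  1  2  3
Maximum dp value is 4.

4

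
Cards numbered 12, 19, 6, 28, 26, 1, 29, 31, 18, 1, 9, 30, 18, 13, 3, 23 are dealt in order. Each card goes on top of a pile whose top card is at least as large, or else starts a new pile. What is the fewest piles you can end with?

The minimum number of non-increasing subsequences covering a sequence equals the length of its longest strictly increasing subsequence.
LIS length is 5 (e.g. 12, 19, 28, 29, 31), so 5 piles are needed.

5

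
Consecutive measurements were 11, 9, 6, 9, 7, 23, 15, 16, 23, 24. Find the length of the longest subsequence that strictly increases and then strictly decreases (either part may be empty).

6

inc[i] = longest strictly increasing subsequence ending at i; dec[i] = longest strictly decreasing subsequence starting at i:
i:      1  2  3  4  5  6  7  8  9 10
a[i]:  11  9  6  9  7 23 15 16 23 24
inc:    1  1  1  2  2  3  3  4  5  6
dec:    3  2  1  2  1  2  1  1  1  1
Best peak at i=10 (value 24): inc=6, dec=1, length 6+1−1 = 6.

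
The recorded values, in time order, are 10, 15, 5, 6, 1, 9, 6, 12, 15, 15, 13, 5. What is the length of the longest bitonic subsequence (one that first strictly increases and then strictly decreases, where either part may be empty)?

inc[i] = longest strictly increasing subsequence ending at i; dec[i] = longest strictly decreasing subsequence starting at i:
i:      1  2  3  4  5  6  7  8  9 10 11 12
a[i]:  10 15  5  6  1  9  6 12 15 15 13  5
inc:    1  2  1  2  1  3  2  4  5  5  5  2
dec:    4  4  2  2  1  3  2  2  3  3  2  1
Best peak at i=9 (value 15): inc=5, dec=3, length 5+3−1 = 7.

7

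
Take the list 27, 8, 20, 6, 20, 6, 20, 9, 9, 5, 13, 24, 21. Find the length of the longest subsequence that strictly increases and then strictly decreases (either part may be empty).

inc[i] = longest strictly increasing subsequence ending at i; dec[i] = longest strictly decreasing subsequence starting at i:
i:      1  2  3  4  5  6  7  8  9 10 11 12 13
a[i]:  27  8 20  6 20  6 20  9  9  5 13 24 21
inc:    1  1  2  1  2  1  2  2  2  1  3  4  4
dec:    4  3  3  2  3  2  3  2  2  1  1  2  1
Best peak at i=12 (value 24): inc=4, dec=2, length 4+2−1 = 5.

5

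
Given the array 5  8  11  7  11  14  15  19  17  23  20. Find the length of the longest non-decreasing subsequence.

8

Track the smallest tail for each achievable length (allowing ties):
5 → extends → [5]
8 → extends → [5, 8]
11 → extends → [5, 8, 11]
7 → replaces 8 → [5, 7, 11]
11 → extends → [5, 7, 11, 11]
14 → extends → [5, 7, 11, 11, 14]
15 → extends → [5, 7, 11, 11, 14, 15]
19 → extends → [5, 7, 11, 11, 14, 15, 19]
17 → replaces 19 → [5, 7, 11, 11, 14, 15, 17]
23 → extends → [5, 7, 11, 11, 14, 15, 17, 23]
20 → replaces 23 → [5, 7, 11, 11, 14, 15, 17, 20]
Eight tails, so the longest non-decreasing subsequence has length 8 (e.g. 5, 8, 11, 11, 14, 15, 19, 23).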